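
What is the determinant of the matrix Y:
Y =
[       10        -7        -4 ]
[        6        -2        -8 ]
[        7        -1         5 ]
det(Y) = 390

Expand along row 0 (cofactor expansion): det(Y) = a*(e*i - f*h) - b*(d*i - f*g) + c*(d*h - e*g), where the 3×3 is [[a, b, c], [d, e, f], [g, h, i]].
Minor M_00 = (-2)*(5) - (-8)*(-1) = -10 - 8 = -18.
Minor M_01 = (6)*(5) - (-8)*(7) = 30 + 56 = 86.
Minor M_02 = (6)*(-1) - (-2)*(7) = -6 + 14 = 8.
det(Y) = (10)*(-18) - (-7)*(86) + (-4)*(8) = -180 + 602 - 32 = 390.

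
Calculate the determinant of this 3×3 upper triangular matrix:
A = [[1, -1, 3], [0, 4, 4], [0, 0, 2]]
8

The determinant of a triangular matrix is the product of its diagonal entries (the off-diagonal entries above the diagonal do not affect it).
det(A) = (1) * (4) * (2) = 8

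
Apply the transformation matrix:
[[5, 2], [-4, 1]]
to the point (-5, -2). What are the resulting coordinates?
(-29, 18)

Matrix multiplication:
[[5, 2], [-4, 1]] × [-5, -2]ᵀ
= [5×-5 + 2×-2, -4×-5 + 1×-2]ᵀ
= [-29.0000, 18.0000]ᵀ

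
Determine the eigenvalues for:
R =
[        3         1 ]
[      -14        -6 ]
λ = -4, 1

Solve det(R - λI) = 0. For a 2×2 matrix the characteristic equation is λ² - (trace)λ + det = 0.
trace(R) = a + d = 3 - 6 = -3.
det(R) = a*d - b*c = (3)*(-6) - (1)*(-14) = -18 + 14 = -4.
Characteristic equation: λ² - (-3)λ + (-4) = 0.
Discriminant = (-3)² - 4*(-4) = 9 + 16 = 25.
λ = (-3 ± √25) / 2 = (-3 ± 5) / 2 = -4, 1.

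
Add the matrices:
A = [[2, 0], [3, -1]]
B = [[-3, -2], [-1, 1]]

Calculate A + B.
[[-1, -2], [2, 0]]

Add corresponding elements:
(2)+(-3)=-1
(0)+(-2)=-2
(3)+(-1)=2
(-1)+(1)=0
A + B = [[-1, -2], [2, 0]]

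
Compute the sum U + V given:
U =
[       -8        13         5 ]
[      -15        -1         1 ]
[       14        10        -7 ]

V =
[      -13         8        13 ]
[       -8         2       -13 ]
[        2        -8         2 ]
U + V =
[      -21        21        18 ]
[      -23         1       -12 ]
[       16         2        -5 ]

Matrix addition is elementwise: (U+V)[i][j] = U[i][j] + V[i][j].
  (U+V)[0][0] = (-8) + (-13) = -21
  (U+V)[0][1] = (13) + (8) = 21
  (U+V)[0][2] = (5) + (13) = 18
  (U+V)[1][0] = (-15) + (-8) = -23
  (U+V)[1][1] = (-1) + (2) = 1
  (U+V)[1][2] = (1) + (-13) = -12
  (U+V)[2][0] = (14) + (2) = 16
  (U+V)[2][1] = (10) + (-8) = 2
  (U+V)[2][2] = (-7) + (2) = -5
U + V =
[      -21        21        18 ]
[      -23         1       -12 ]
[       16         2        -5 ]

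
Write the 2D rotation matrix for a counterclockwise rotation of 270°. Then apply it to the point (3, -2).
R = [[0, 1], [-1, 0]]; R·(3, -2) = (-2, -3)

Rotation matrix formula: R(θ) = [[cos θ, -sin θ], [sin θ, cos θ]]
For θ = 270°:
cos(270°) = 0
sin(270°) = -1
R = [[0, 1], [-1, 0]]
Apply to (3, -2): [0·3 + (1)·-2, -1·3 + 0·-2] = (-2, -3)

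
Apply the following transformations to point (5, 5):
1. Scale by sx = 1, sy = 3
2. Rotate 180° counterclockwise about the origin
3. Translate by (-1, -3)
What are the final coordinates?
(-6, -18)

Step 1: Scale → (5, 15)
Step 2: Rotate 180° → (-5, -15)
Step 3: Translate → (-6, -18)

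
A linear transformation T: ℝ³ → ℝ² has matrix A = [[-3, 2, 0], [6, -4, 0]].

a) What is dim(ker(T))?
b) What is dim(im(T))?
dim(ker) = 2, dim(im) = 1

Observe that row 2 = -2 × row 1 (so the rows are linearly dependent).
Thus rank(A) = 1 (only one linearly independent row).
dim(im(T)) = rank(A) = 1.
By the rank-nullity theorem applied to T: ℝ³ → ℝ², rank(A) + nullity(A) = 3 (the domain dimension), so dim(ker(T)) = 3 - 1 = 2.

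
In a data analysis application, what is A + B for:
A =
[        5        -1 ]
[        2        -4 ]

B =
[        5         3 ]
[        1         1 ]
A + B =
[       10         2 ]
[        3        -3 ]

Matrix addition is elementwise: (A+B)[i][j] = A[i][j] + B[i][j].
  (A+B)[0][0] = (5) + (5) = 10
  (A+B)[0][1] = (-1) + (3) = 2
  (A+B)[1][0] = (2) + (1) = 3
  (A+B)[1][1] = (-4) + (1) = -3
A + B =
[       10         2 ]
[        3        -3 ]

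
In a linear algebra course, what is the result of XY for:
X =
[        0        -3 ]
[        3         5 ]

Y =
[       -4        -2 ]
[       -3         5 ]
XY =
[        9       -15 ]
[      -27        19 ]

Matrix multiplication: (XY)[i][j] = sum over k of X[i][k] * Y[k][j].
  (XY)[0][0] = (0)*(-4) + (-3)*(-3) = 9
  (XY)[0][1] = (0)*(-2) + (-3)*(5) = -15
  (XY)[1][0] = (3)*(-4) + (5)*(-3) = -27
  (XY)[1][1] = (3)*(-2) + (5)*(5) = 19
XY =
[        9       -15 ]
[      -27        19 ]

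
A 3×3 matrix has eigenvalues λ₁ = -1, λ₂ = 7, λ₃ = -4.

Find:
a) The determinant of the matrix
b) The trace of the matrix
det = 28, trace = 2

Two standard eigenvalue identities:
- det(A) equals the product of the eigenvalues (counted with multiplicity).
- trace(A) equals the sum of the eigenvalues.
det(A) = (-1)*(7)*(-4) = 28.
trace(A) = -1 + 7 - 4 = 2.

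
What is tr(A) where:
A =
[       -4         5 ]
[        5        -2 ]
tr(A) = -4 - 2 = -6

The trace of a square matrix is the sum of its diagonal entries.
Diagonal entries of A: A[0][0] = -4, A[1][1] = -2.
tr(A) = -4 - 2 = -6.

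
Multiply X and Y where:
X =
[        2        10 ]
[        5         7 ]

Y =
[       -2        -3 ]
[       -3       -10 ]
XY =
[      -34      -106 ]
[      -31       -85 ]

Matrix multiplication: (XY)[i][j] = sum over k of X[i][k] * Y[k][j].
  (XY)[0][0] = (2)*(-2) + (10)*(-3) = -34
  (XY)[0][1] = (2)*(-3) + (10)*(-10) = -106
  (XY)[1][0] = (5)*(-2) + (7)*(-3) = -31
  (XY)[1][1] = (5)*(-3) + (7)*(-10) = -85
XY =
[      -34      -106 ]
[      -31       -85 ]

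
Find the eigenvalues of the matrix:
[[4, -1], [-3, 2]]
λ = 1 and λ = 5

Characteristic equation: det(A - λI) = 0
λ² - (trace)λ + (det) = 0
λ² - (6)λ + (5) = 0
λ² - 6λ + 5 = 0
Solving: λ = 1, 5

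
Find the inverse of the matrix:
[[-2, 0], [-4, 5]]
[[-1/2, 0], [-2/5, 1/5]]

For [[a,b],[c,d]], inverse = (1/det)·[[d,-b],[-c,a]]
det = -2·5 - 0·-4 = -10
Inverse = (1/-10)·[[5, 0], [4, -2]]
        = [[-1/2, 0], [-2/5, 1/5]]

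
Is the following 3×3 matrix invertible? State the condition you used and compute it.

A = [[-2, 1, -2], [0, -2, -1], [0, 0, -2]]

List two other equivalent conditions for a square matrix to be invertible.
Yes, invertible; det(A) = -8 ≠ 0. Equivalent conditions: rank(A) = 3; Ax = 0 has only the trivial solution; 0 is not an eigenvalue; the columns of A are linearly independent.

To check invertibility, compute det(A).
The given matrix is triangular, so det(A) equals the product of its diagonal entries = -8 ≠ 0.
Since det(A) ≠ 0, A is invertible.
Equivalent conditions for a square matrix A to be invertible:
- rank(A) = 3 (full rank).
- The homogeneous system Ax = 0 has only the trivial solution x = 0.
- 0 is not an eigenvalue of A.
- The columns (equivalently rows) of A are linearly independent.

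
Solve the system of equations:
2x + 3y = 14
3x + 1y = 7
x = 1, y = 4

Use elimination (row reduction):
Equation 1: 2x + 3y = 14.
Equation 2: 3x + 1y = 7.
Multiply Eq1 by 3 and Eq2 by 2: 6x + 9y = 42;  6x + 2y = 14.
Subtract: (-7)y = -28, so y = 4.
Back-substitute into Eq1: 2x + 3*(4) = 14, so x = 1.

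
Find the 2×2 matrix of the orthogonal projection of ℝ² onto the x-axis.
[[1, 0], [0, 0]]

The orthogonal projection onto the line spanned by a nonzero vector u = (a, b) has matrix P = (u uᵀ) / (uᵀ u) = (1/(a² + b²)) · [[a², ab], [ab, b²]].
Here u = (1, 0), so a² + b² = 1 + 0 = 1.
P = (1/1) · [[1, 0], [0, 0]] = [[1, 0], [0, 0]].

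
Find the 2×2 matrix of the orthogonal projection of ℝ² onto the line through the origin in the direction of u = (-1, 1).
[[1/2, -1/2], [-1/2, 1/2]]

The orthogonal projection onto the line spanned by a nonzero vector u = (a, b) has matrix P = (u uᵀ) / (uᵀ u) = (1/(a² + b²)) · [[a², ab], [ab, b²]].
Here u = (-1, 1), so a² + b² = 1 + 1 = 2.
P = (1/2) · [[1, -1], [-1, 1]] = [[1/2, -1/2], [-1/2, 1/2]].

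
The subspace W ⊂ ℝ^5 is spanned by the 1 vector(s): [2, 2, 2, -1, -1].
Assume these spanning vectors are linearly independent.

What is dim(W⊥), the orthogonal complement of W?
dim(W⊥) = 4

For any subspace W of ℝ^n, dim(W) + dim(W⊥) = n (the whole-space dimension).
Here the given 1 vectors are linearly independent, so dim(W) = 1.
Thus dim(W⊥) = n - dim(W) = 5 - 1 = 4.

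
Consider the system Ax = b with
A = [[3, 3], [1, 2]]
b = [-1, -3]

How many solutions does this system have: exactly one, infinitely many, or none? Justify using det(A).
Exactly one solution

Compute det(A) = (3)*(2) - (3)*(1) = 3.
Because det(A) ≠ 0, A is invertible and Ax = b has a unique solution for every b (here x = A⁻¹ b).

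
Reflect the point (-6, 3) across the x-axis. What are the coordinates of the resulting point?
(-6, -3)

Reflection across x-axis: (-6, 3) → (-6, -3)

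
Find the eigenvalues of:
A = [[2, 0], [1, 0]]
λ = 0, 2

Solve det(A - λI) = 0. For a 2×2 matrix this is λ² - (trace)λ + det = 0.
trace(A) = 2 + 0 = 2.
det(A) = (2)*(0) - (0)*(1) = 0 - 0 = 0.
Characteristic equation: λ² - (2)λ + (0) = 0.
Discriminant: (2)² - 4*(0) = 4 - 0 = 4.
Roots: λ = (2 ± √4) / 2 = 0, 2.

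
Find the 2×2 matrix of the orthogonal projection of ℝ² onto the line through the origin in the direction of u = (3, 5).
[[9/34, 15/34], [15/34, 25/34]]

The orthogonal projection onto the line spanned by a nonzero vector u = (a, b) has matrix P = (u uᵀ) / (uᵀ u) = (1/(a² + b²)) · [[a², ab], [ab, b²]].
Here u = (3, 5), so a² + b² = 9 + 25 = 34.
P = (1/34) · [[9, 15], [15, 25]] = [[9/34, 15/34], [15/34, 25/34]].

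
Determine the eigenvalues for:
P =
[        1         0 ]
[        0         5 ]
λ = 1, 5

Solve det(P - λI) = 0. For a 2×2 matrix the characteristic equation is λ² - (trace)λ + det = 0.
trace(P) = a + d = 1 + 5 = 6.
det(P) = a*d - b*c = (1)*(5) - (0)*(0) = 5 - 0 = 5.
Characteristic equation: λ² - (6)λ + (5) = 0.
Discriminant = (6)² - 4*(5) = 36 - 20 = 16.
λ = (6 ± √16) / 2 = (6 ± 4) / 2 = 1, 5.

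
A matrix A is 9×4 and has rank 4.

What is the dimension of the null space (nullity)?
0

The rank-nullity theorem for an m×n matrix states:
rank(A) + nullity(A) = n (the number of columns).
Here n = 4 and rank(A) = 4, so nullity(A) = 4 - 4 = 0.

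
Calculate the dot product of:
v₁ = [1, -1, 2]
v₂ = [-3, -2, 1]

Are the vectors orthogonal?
1, No

The dot product is the sum of products of corresponding components.
v₁·v₂ = (1)*(-3) + (-1)*(-2) + (2)*(1) = -3 + 2 + 2 = 1.
Two vectors are orthogonal iff their dot product is 0; here the dot product is 1, so the vectors are not orthogonal.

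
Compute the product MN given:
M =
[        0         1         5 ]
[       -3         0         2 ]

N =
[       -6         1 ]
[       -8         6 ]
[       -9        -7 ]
MN =
[      -53       -29 ]
[        0       -17 ]

Matrix multiplication: (MN)[i][j] = sum over k of M[i][k] * N[k][j].
  (MN)[0][0] = (0)*(-6) + (1)*(-8) + (5)*(-9) = -53
  (MN)[0][1] = (0)*(1) + (1)*(6) + (5)*(-7) = -29
  (MN)[1][0] = (-3)*(-6) + (0)*(-8) + (2)*(-9) = 0
  (MN)[1][1] = (-3)*(1) + (0)*(6) + (2)*(-7) = -17
MN =
[      -53       -29 ]
[        0       -17 ]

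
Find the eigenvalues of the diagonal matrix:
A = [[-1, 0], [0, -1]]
λ₁ = -1, λ₂ = -1

The characteristic polynomial of A is det(A - λI) = (-1 - λ)(-1 - λ) = 0.
The roots are λ = -1 and λ = -1, so the eigenvalues are the diagonal entries.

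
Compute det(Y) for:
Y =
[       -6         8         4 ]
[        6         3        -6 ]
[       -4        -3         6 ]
det(Y) = -120

Expand along row 0 (cofactor expansion): det(Y) = a*(e*i - f*h) - b*(d*i - f*g) + c*(d*h - e*g), where the 3×3 is [[a, b, c], [d, e, f], [g, h, i]].
Minor M_00 = (3)*(6) - (-6)*(-3) = 18 - 18 = 0.
Minor M_01 = (6)*(6) - (-6)*(-4) = 36 - 24 = 12.
Minor M_02 = (6)*(-3) - (3)*(-4) = -18 + 12 = -6.
det(Y) = (-6)*(0) - (8)*(12) + (4)*(-6) = 0 - 96 - 24 = -120.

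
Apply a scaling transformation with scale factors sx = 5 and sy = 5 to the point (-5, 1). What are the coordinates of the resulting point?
(-25, 5)

Scaling matrix:
[[5, 0], [0, 5]]
Result: (-5 × 5, 1 × 5) = (-25, 5)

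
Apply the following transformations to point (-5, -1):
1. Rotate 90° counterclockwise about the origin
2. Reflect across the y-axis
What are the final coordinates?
(-1, -5)

Step 1: Rotate 90° → (1, -5)
Step 2: Reflect across the y-axis → (-1, -5)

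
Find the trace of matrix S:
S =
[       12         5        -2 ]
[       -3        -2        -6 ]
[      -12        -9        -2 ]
tr(S) = 12 - 2 - 2 = 8

The trace of a square matrix is the sum of its diagonal entries.
Diagonal entries of S: S[0][0] = 12, S[1][1] = -2, S[2][2] = -2.
tr(S) = 12 - 2 - 2 = 8.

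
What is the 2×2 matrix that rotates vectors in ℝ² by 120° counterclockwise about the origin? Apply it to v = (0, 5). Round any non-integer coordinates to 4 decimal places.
R = [[-1/2, -√3/2], [√3/2, -1/2]]; R·v = (-4.3301, -2.5000)

A counterclockwise rotation by angle θ in ℝ² has matrix R(θ) = [[cos θ, -sin θ], [sin θ, cos θ]].
For θ = 120°: cos θ = -1/2, sin θ = √3/2.
R(120°) = [[-1/2, -√3/2], [√3/2, -1/2]].
R·v = [-1/2·0 + (-√3/2)·5, √3/2·0 + -1/2·5] = (-4.3301, -2.5000).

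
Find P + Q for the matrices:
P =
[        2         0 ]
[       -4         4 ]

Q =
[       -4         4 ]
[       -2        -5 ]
P + Q =
[       -2         4 ]
[       -6        -1 ]

Matrix addition is elementwise: (P+Q)[i][j] = P[i][j] + Q[i][j].
  (P+Q)[0][0] = (2) + (-4) = -2
  (P+Q)[0][1] = (0) + (4) = 4
  (P+Q)[1][0] = (-4) + (-2) = -6
  (P+Q)[1][1] = (4) + (-5) = -1
P + Q =
[       -2         4 ]
[       -6        -1 ]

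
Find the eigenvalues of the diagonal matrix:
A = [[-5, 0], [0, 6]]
λ₁ = -5, λ₂ = 6

The characteristic polynomial of A is det(A - λI) = (-5 - λ)(6 - λ) = 0.
The roots are λ = -5 and λ = 6, so the eigenvalues are the diagonal entries.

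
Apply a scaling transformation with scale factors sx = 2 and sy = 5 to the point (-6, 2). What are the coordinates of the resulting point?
(-12, 10)

Scaling matrix:
[[2, 0], [0, 5]]
Result: (-6 × 2, 2 × 5) = (-12, 10)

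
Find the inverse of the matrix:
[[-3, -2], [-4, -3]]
[[-3, 2], [4, -3]]

For [[a,b],[c,d]], inverse = (1/det)·[[d,-b],[-c,a]]
det = -3·-3 - -2·-4 = 1
Inverse = (1/1)·[[-3, 2], [4, -3]]
        = [[-3, 2], [4, -3]]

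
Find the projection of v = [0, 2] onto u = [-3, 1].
[-3/5, 1/5]

The projection of v onto u is proj_u(v) = ((v·u) / (u·u)) · u.
v·u = (0)*(-3) + (2)*(1) = 2.
u·u = (-3)*(-3) + (1)*(1) = 10.
coefficient = 2 / 10 = 1/5.
proj_u(v) = 1/5 · [-3, 1] = [-3/5, 1/5].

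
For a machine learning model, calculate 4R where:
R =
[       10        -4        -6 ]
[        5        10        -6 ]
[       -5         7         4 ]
4R =
[       40       -16       -24 ]
[       20        40       -24 ]
[      -20        28        16 ]

Scalar multiplication is elementwise: (4R)[i][j] = 4 * R[i][j].
  (4R)[0][0] = 4 * (10) = 40
  (4R)[0][1] = 4 * (-4) = -16
  (4R)[0][2] = 4 * (-6) = -24
  (4R)[1][0] = 4 * (5) = 20
  (4R)[1][1] = 4 * (10) = 40
  (4R)[1][2] = 4 * (-6) = -24
  (4R)[2][0] = 4 * (-5) = -20
  (4R)[2][1] = 4 * (7) = 28
  (4R)[2][2] = 4 * (4) = 16
4R =
[       40       -16       -24 ]
[       20        40       -24 ]
[      -20        28        16 ]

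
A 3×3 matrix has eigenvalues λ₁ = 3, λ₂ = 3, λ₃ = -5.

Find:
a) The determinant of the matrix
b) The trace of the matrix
det = -45, trace = 1

Two standard eigenvalue identities:
- det(A) equals the product of the eigenvalues (counted with multiplicity).
- trace(A) equals the sum of the eigenvalues.
det(A) = (3)*(3)*(-5) = -45.
trace(A) = 3 + 3 - 5 = 1.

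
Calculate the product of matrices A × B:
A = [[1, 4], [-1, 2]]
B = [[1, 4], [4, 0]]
[[17, 4], [7, -4]]

Matrix multiplication:
C[0][0] = 1×1 + 4×4 = 17
C[0][1] = 1×4 + 4×0 = 4
C[1][0] = -1×1 + 2×4 = 7
C[1][1] = -1×4 + 2×0 = -4
Result: [[17, 4], [7, -4]]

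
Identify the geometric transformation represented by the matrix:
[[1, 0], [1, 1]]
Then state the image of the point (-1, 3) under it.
vertical shear with factor 1; image of (-1, 3) is (-1, 2)

The matrix [[1, 0], [k, 1]] sends (x, y) to (x, 1x + y), leaving the x-coordinate fixed: a vertical shear.
The matrix [[1, 0], [1, 1]] represents: vertical shear with factor 1.
Applying it to (-1, 3): [1·-1 + 0·3, 1·-1 + 1·3] = (-1, 2).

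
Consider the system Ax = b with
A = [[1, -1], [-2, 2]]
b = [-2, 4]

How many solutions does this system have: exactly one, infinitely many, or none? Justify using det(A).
Infinitely many solutions

det(A) = (1)*(2) - (-1)*(-2) = 0, so A is singular (column 2 is -1 times column 1).
b = [-2, 4] = -2 * column 1 of A, so b lies in the column space of A.
A singular matrix whose right-hand side is in its column space gives a 1-parameter family of solutions — infinitely many.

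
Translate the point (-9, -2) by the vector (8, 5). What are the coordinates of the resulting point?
(-1, 3)

Translation by (8, 5):
x' = -9 + 8 = -1
y' = -2 + 5 = 3
Homogeneous matrix: [[1, 0, 8], [0, 1, 5], [0, 0, 1]]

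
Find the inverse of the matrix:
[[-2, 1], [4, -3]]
[[-3/2, -1/2], [-2, -1]]

For [[a,b],[c,d]], inverse = (1/det)·[[d,-b],[-c,a]]
det = -2·-3 - 1·4 = 2
Inverse = (1/2)·[[-3, -1], [-4, -2]]
        = [[-3/2, -1/2], [-2, -1]]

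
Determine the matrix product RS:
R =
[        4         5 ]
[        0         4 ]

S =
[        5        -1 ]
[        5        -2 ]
RS =
[       45       -14 ]
[       20        -8 ]

Matrix multiplication: (RS)[i][j] = sum over k of R[i][k] * S[k][j].
  (RS)[0][0] = (4)*(5) + (5)*(5) = 45
  (RS)[0][1] = (4)*(-1) + (5)*(-2) = -14
  (RS)[1][0] = (0)*(5) + (4)*(5) = 20
  (RS)[1][1] = (0)*(-1) + (4)*(-2) = -8
RS =
[       45       -14 ]
[       20        -8 ]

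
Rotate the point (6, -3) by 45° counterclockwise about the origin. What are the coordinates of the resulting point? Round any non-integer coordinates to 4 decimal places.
(6.3640, 2.1213)

Rotation matrix R(θ) = [[cos θ, -sin θ], [sin θ, cos θ]]; for θ = 45°:
R = [[√2/2, -√2/2], [√2/2, √2/2]]
Result: R × [6, -3]ᵀ = [√2/2·6 + (-√2/2)·-3, √2/2·6 + (√2/2)·-3]ᵀ = (6.3640, 2.1213)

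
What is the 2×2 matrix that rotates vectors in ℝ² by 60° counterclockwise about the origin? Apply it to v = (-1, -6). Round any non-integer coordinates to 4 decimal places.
R = [[1/2, -√3/2], [√3/2, 1/2]]; R·v = (4.6962, -3.8660)

A counterclockwise rotation by angle θ in ℝ² has matrix R(θ) = [[cos θ, -sin θ], [sin θ, cos θ]].
For θ = 60°: cos θ = 1/2, sin θ = √3/2.
R(60°) = [[1/2, -√3/2], [√3/2, 1/2]].
R·v = [1/2·-1 + (-√3/2)·-6, √3/2·-1 + 1/2·-6] = (4.6962, -3.8660).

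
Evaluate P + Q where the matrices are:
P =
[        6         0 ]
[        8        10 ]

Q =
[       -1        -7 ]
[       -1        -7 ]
P + Q =
[        5        -7 ]
[        7         3 ]

Matrix addition is elementwise: (P+Q)[i][j] = P[i][j] + Q[i][j].
  (P+Q)[0][0] = (6) + (-1) = 5
  (P+Q)[0][1] = (0) + (-7) = -7
  (P+Q)[1][0] = (8) + (-1) = 7
  (P+Q)[1][1] = (10) + (-7) = 3
P + Q =
[        5        -7 ]
[        7         3 ]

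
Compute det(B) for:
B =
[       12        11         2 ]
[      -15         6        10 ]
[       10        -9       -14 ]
det(B) = -988

Expand along row 0 (cofactor expansion): det(B) = a*(e*i - f*h) - b*(d*i - f*g) + c*(d*h - e*g), where the 3×3 is [[a, b, c], [d, e, f], [g, h, i]].
Minor M_00 = (6)*(-14) - (10)*(-9) = -84 + 90 = 6.
Minor M_01 = (-15)*(-14) - (10)*(10) = 210 - 100 = 110.
Minor M_02 = (-15)*(-9) - (6)*(10) = 135 - 60 = 75.
det(B) = (12)*(6) - (11)*(110) + (2)*(75) = 72 - 1210 + 150 = -988.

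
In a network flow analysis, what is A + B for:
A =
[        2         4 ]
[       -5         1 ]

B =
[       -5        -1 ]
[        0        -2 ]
A + B =
[       -3         3 ]
[       -5        -1 ]

Matrix addition is elementwise: (A+B)[i][j] = A[i][j] + B[i][j].
  (A+B)[0][0] = (2) + (-5) = -3
  (A+B)[0][1] = (4) + (-1) = 3
  (A+B)[1][0] = (-5) + (0) = -5
  (A+B)[1][1] = (1) + (-2) = -1
A + B =
[       -3         3 ]
[       -5        -1 ]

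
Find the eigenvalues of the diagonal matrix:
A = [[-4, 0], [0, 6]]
λ₁ = -4, λ₂ = 6

The characteristic polynomial of A is det(A - λI) = (-4 - λ)(6 - λ) = 0.
The roots are λ = -4 and λ = 6, so the eigenvalues are the diagonal entries.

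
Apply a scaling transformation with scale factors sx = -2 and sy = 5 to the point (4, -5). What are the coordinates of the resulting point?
(-8, -25)

Scaling matrix:
[[-2, 0], [0, 5]]
Result: (4 × -2, -5 × 5) = (-8, -25)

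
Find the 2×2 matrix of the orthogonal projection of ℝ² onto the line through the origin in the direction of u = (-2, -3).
[[4/13, 6/13], [6/13, 9/13]]

The orthogonal projection onto the line spanned by a nonzero vector u = (a, b) has matrix P = (u uᵀ) / (uᵀ u) = (1/(a² + b²)) · [[a², ab], [ab, b²]].
Here u = (-2, -3), so a² + b² = 4 + 9 = 13.
P = (1/13) · [[4, 6], [6, 9]] = [[4/13, 6/13], [6/13, 9/13]].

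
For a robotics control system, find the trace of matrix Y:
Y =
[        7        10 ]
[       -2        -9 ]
tr(Y) = 7 - 9 = -2

The trace of a square matrix is the sum of its diagonal entries.
Diagonal entries of Y: Y[0][0] = 7, Y[1][1] = -9.
tr(Y) = 7 - 9 = -2.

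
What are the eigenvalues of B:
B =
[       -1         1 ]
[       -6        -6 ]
λ = -4, -3

Solve det(B - λI) = 0. For a 2×2 matrix the characteristic equation is λ² - (trace)λ + det = 0.
trace(B) = a + d = -1 - 6 = -7.
det(B) = a*d - b*c = (-1)*(-6) - (1)*(-6) = 6 + 6 = 12.
Characteristic equation: λ² - (-7)λ + (12) = 0.
Discriminant = (-7)² - 4*(12) = 49 - 48 = 1.
λ = (-7 ± √1) / 2 = (-7 ± 1) / 2 = -4, -3.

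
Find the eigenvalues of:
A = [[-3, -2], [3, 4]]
λ = -2, 3

Solve det(A - λI) = 0. For a 2×2 matrix this is λ² - (trace)λ + det = 0.
trace(A) = -3 + 4 = 1.
det(A) = (-3)*(4) - (-2)*(3) = -12 + 6 = -6.
Characteristic equation: λ² - (1)λ + (-6) = 0.
Discriminant: (1)² - 4*(-6) = 1 + 24 = 25.
Roots: λ = (1 ± √25) / 2 = -2, 3.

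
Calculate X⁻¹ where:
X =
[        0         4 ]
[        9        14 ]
det(X) = -36
X⁻¹ =
[    -7/18       1/9 ]
[      1/4         0 ]

For a 2×2 matrix X = [[a, b], [c, d]] with det(X) ≠ 0, X⁻¹ = (1/det(X)) * [[d, -b], [-c, a]].
det(X) = (0)*(14) - (4)*(9) = 0 - 36 = -36.
X⁻¹ = (1/-36) * [[14, -4], [-9, 0]].
Dividing each entry by -36 and reducing:
X⁻¹ =
[    -7/18       1/9 ]
[      1/4         0 ]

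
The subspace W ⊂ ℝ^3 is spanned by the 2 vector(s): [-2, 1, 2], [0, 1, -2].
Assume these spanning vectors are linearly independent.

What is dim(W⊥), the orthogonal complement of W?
dim(W⊥) = 1

For any subspace W of ℝ^n, dim(W) + dim(W⊥) = n (the whole-space dimension).
Here the given 2 vectors are linearly independent, so dim(W) = 2.
Thus dim(W⊥) = n - dim(W) = 3 - 2 = 1.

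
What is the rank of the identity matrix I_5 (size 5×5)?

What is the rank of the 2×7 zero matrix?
rank(I_5) = 5, rank(0) = 0

The identity I_5 has 5 columns that are the standard basis vectors e_1, …, e_5. These are linearly independent, so all 5 columns are pivots and rank(I_5) = 5.
The 2×7 zero matrix has every entry zero, so every row is the zero row and there are no pivots; rank(0) = 0.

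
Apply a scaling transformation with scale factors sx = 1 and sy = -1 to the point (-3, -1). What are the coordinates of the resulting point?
(-3, 1)

Scaling matrix:
[[1, 0], [0, -1]]
Result: (-3 × 1, -1 × -1) = (-3, 1)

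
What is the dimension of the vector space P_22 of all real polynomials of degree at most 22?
Dimension = 23

A polynomial of degree at most 22 can be written as a₀ + a₁x + a₂x² + … + a_22x^22, with 23 free coefficients a₀, …, a_22.
The set {1, x, x², …, x^22} is a basis: it spans P_22 (every such polynomial is a linear combination of these) and is linearly independent (a polynomial is zero iff all its coefficients are zero).
Therefore dim(P_22) = 22 + 1 = 23.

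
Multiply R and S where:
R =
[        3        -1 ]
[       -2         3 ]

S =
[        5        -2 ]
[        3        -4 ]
RS =
[       12        -2 ]
[       -1        -8 ]

Matrix multiplication: (RS)[i][j] = sum over k of R[i][k] * S[k][j].
  (RS)[0][0] = (3)*(5) + (-1)*(3) = 12
  (RS)[0][1] = (3)*(-2) + (-1)*(-4) = -2
  (RS)[1][0] = (-2)*(5) + (3)*(3) = -1
  (RS)[1][1] = (-2)*(-2) + (3)*(-4) = -8
RS =
[       12        -2 ]
[       -1        -8 ]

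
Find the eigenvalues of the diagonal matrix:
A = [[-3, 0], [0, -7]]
λ₁ = -3, λ₂ = -7

The characteristic polynomial of A is det(A - λI) = (-3 - λ)(-7 - λ) = 0.
The roots are λ = -3 and λ = -7, so the eigenvalues are the diagonal entries.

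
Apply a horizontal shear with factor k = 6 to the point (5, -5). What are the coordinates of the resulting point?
(-25, -5)

Shear matrix for horizontal shear with factor k = 6:
[[1, 6], [0, 1]]
Result: (5, -5) → (-25, -5)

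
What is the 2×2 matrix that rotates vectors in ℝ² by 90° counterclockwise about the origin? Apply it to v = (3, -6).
R = [[0, -1], [1, 0]]; R·v = (6, 3)

A counterclockwise rotation by angle θ in ℝ² has matrix R(θ) = [[cos θ, -sin θ], [sin θ, cos θ]].
For θ = 90°: cos θ = 0, sin θ = 1.
R(90°) = [[0, -1], [1, 0]].
R·v = [0·3 + (-1)·-6, 1·3 + 0·-6] = (6, 3).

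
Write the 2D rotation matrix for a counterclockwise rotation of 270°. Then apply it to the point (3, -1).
R = [[0, 1], [-1, 0]]; R·(3, -1) = (-1, -3)

Rotation matrix formula: R(θ) = [[cos θ, -sin θ], [sin θ, cos θ]]
For θ = 270°:
cos(270°) = 0
sin(270°) = -1
R = [[0, 1], [-1, 0]]
Apply to (3, -1): [0·3 + (1)·-1, -1·3 + 0·-1] = (-1, -3)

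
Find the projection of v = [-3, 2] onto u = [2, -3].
[-24/13, 36/13]

The projection of v onto u is proj_u(v) = ((v·u) / (u·u)) · u.
v·u = (-3)*(2) + (2)*(-3) = -12.
u·u = (2)*(2) + (-3)*(-3) = 13.
coefficient = -12 / 13 = -12/13.
proj_u(v) = -12/13 · [2, -3] = [-24/13, 36/13].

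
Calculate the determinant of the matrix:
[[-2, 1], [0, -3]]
6

For a 2×2 matrix [[a, b], [c, d]], det = ad - bc
det = (-2)(-3) - (1)(0) = 6 - 0 = 6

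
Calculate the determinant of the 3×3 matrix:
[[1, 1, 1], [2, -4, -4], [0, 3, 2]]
6

Expansion along first row:
det = 1·det([[-4,-4],[3,2]]) - 1·det([[2,-4],[0,2]]) + 1·det([[2,-4],[0,3]])
    = 1·(-4·2 - -4·3) - 1·(2·2 - -4·0) + 1·(2·3 - -4·0)
    = 1·4 - 1·4 + 1·6
    = 4 + -4 + 6 = 6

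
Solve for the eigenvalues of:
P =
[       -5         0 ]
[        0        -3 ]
λ = -5, -3

Solve det(P - λI) = 0. For a 2×2 matrix the characteristic equation is λ² - (trace)λ + det = 0.
trace(P) = a + d = -5 - 3 = -8.
det(P) = a*d - b*c = (-5)*(-3) - (0)*(0) = 15 - 0 = 15.
Characteristic equation: λ² - (-8)λ + (15) = 0.
Discriminant = (-8)² - 4*(15) = 64 - 60 = 4.
λ = (-8 ± √4) / 2 = (-8 ± 2) / 2 = -5, -3.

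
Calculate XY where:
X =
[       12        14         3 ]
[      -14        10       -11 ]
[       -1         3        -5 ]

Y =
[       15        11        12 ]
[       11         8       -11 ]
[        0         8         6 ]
XY =
[      334       268         8 ]
[     -100      -162      -344 ]
[       18       -27       -75 ]

Matrix multiplication: (XY)[i][j] = sum over k of X[i][k] * Y[k][j].
  (XY)[0][0] = (12)*(15) + (14)*(11) + (3)*(0) = 334
  (XY)[0][1] = (12)*(11) + (14)*(8) + (3)*(8) = 268
  (XY)[0][2] = (12)*(12) + (14)*(-11) + (3)*(6) = 8
  (XY)[1][0] = (-14)*(15) + (10)*(11) + (-11)*(0) = -100
  (XY)[1][1] = (-14)*(11) + (10)*(8) + (-11)*(8) = -162
  (XY)[1][2] = (-14)*(12) + (10)*(-11) + (-11)*(6) = -344
  (XY)[2][0] = (-1)*(15) + (3)*(11) + (-5)*(0) = 18
  (XY)[2][1] = (-1)*(11) + (3)*(8) + (-5)*(8) = -27
  (XY)[2][2] = (-1)*(12) + (3)*(-11) + (-5)*(6) = -75
XY =
[      334       268         8 ]
[     -100      -162      -344 ]
[       18       -27       -75 ]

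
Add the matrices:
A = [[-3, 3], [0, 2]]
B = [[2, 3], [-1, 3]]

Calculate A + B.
[[-1, 6], [-1, 5]]

Add corresponding elements:
(-3)+(2)=-1
(3)+(3)=6
(0)+(-1)=-1
(2)+(3)=5
A + B = [[-1, 6], [-1, 5]]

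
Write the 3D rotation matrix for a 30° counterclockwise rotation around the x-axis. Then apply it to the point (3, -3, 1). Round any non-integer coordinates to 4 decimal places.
R = [[1, 0, 0], [0, √3/2, -1/2], [0, 1/2, √3/2]]; R·(3, -3, 1) = (3.0000, -3.0981, -0.6340)

Rotation matrix for 30° around x-axis:
cos(30°) = √3/2, sin(30°) = 1/2
R = [[1, 0, 0], [0, √3/2, -1/2], [0, 1/2, √3/2]]
Apply to (3, -3, 1): R·[3, -3, 1]ᵀ = (3.0000, -3.0981, -0.6340)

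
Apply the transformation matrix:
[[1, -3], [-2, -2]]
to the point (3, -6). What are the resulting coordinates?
(21, 6)

Matrix multiplication:
[[1, -3], [-2, -2]] × [3, -6]ᵀ
= [1×3 + -3×-6, -2×3 + -2×-6]ᵀ
= [21.0000, 6.0000]ᵀ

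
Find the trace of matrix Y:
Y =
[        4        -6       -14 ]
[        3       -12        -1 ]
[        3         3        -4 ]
tr(Y) = 4 - 12 - 4 = -12

The trace of a square matrix is the sum of its diagonal entries.
Diagonal entries of Y: Y[0][0] = 4, Y[1][1] = -12, Y[2][2] = -4.
tr(Y) = 4 - 12 - 4 = -12.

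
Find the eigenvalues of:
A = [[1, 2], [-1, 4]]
λ = 2, 3

Solve det(A - λI) = 0. For a 2×2 matrix this is λ² - (trace)λ + det = 0.
trace(A) = 1 + 4 = 5.
det(A) = (1)*(4) - (2)*(-1) = 4 + 2 = 6.
Characteristic equation: λ² - (5)λ + (6) = 0.
Discriminant: (5)² - 4*(6) = 25 - 24 = 1.
Roots: λ = (5 ± √1) / 2 = 2, 3.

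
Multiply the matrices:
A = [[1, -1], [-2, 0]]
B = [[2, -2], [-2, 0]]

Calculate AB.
[[4, -2], [-4, 4]]

Each entry (i,j) of AB = sum over k of A[i][k]*B[k][j].
(AB)[0][0] = (1)*(2) + (-1)*(-2) = 4
(AB)[0][1] = (1)*(-2) + (-1)*(0) = -2
(AB)[1][0] = (-2)*(2) + (0)*(-2) = -4
(AB)[1][1] = (-2)*(-2) + (0)*(0) = 4
AB = [[4, -2], [-4, 4]]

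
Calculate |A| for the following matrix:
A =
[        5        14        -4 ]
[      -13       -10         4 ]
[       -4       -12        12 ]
det(A) = 1136

Expand along row 0 (cofactor expansion): det(A) = a*(e*i - f*h) - b*(d*i - f*g) + c*(d*h - e*g), where the 3×3 is [[a, b, c], [d, e, f], [g, h, i]].
Minor M_00 = (-10)*(12) - (4)*(-12) = -120 + 48 = -72.
Minor M_01 = (-13)*(12) - (4)*(-4) = -156 + 16 = -140.
Minor M_02 = (-13)*(-12) - (-10)*(-4) = 156 - 40 = 116.
det(A) = (5)*(-72) - (14)*(-140) + (-4)*(116) = -360 + 1960 - 464 = 1136.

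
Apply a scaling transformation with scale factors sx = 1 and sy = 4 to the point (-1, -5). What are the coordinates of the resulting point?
(-1, -20)

Scaling matrix:
[[1, 0], [0, 4]]
Result: (-1 × 1, -5 × 4) = (-1, -20)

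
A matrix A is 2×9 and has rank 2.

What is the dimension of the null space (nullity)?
7

The rank-nullity theorem for an m×n matrix states:
rank(A) + nullity(A) = n (the number of columns).
Here n = 9 and rank(A) = 2, so nullity(A) = 9 - 2 = 7.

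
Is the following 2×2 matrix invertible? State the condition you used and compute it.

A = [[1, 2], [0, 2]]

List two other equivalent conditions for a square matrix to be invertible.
Yes, invertible; det(A) = 2 ≠ 0. Equivalent conditions: rank(A) = 2; Ax = 0 has only the trivial solution; 0 is not an eigenvalue; the columns of A are linearly independent.

To check invertibility, compute det(A).
The given matrix is triangular, so det(A) equals the product of its diagonal entries = 2 ≠ 0.
Since det(A) ≠ 0, A is invertible.
Equivalent conditions for a square matrix A to be invertible:
- rank(A) = 2 (full rank).
- The homogeneous system Ax = 0 has only the trivial solution x = 0.
- 0 is not an eigenvalue of A.
- The columns (equivalently rows) of A are linearly independent.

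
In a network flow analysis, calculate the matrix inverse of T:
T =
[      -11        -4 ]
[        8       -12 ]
det(T) = 164
T⁻¹ =
[    -3/41      1/41 ]
[    -2/41   -11/164 ]

For a 2×2 matrix T = [[a, b], [c, d]] with det(T) ≠ 0, T⁻¹ = (1/det(T)) * [[d, -b], [-c, a]].
det(T) = (-11)*(-12) - (-4)*(8) = 132 + 32 = 164.
T⁻¹ = (1/164) * [[-12, 4], [-8, -11]].
Dividing each entry by 164 and reducing:
T⁻¹ =
[    -3/41      1/41 ]
[    -2/41   -11/164 ]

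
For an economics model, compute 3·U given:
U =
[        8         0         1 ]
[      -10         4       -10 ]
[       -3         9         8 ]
3U =
[       24         0         3 ]
[      -30        12       -30 ]
[       -9        27        24 ]

Scalar multiplication is elementwise: (3U)[i][j] = 3 * U[i][j].
  (3U)[0][0] = 3 * (8) = 24
  (3U)[0][1] = 3 * (0) = 0
  (3U)[0][2] = 3 * (1) = 3
  (3U)[1][0] = 3 * (-10) = -30
  (3U)[1][1] = 3 * (4) = 12
  (3U)[1][2] = 3 * (-10) = -30
  (3U)[2][0] = 3 * (-3) = -9
  (3U)[2][1] = 3 * (9) = 27
  (3U)[2][2] = 3 * (8) = 24
3U =
[       24         0         3 ]
[      -30        12       -30 ]
[       -9        27        24 ]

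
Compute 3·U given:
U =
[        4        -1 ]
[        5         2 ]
3U =
[       12        -3 ]
[       15         6 ]

Scalar multiplication is elementwise: (3U)[i][j] = 3 * U[i][j].
  (3U)[0][0] = 3 * (4) = 12
  (3U)[0][1] = 3 * (-1) = -3
  (3U)[1][0] = 3 * (5) = 15
  (3U)[1][1] = 3 * (2) = 6
3U =
[       12        -3 ]
[       15         6 ]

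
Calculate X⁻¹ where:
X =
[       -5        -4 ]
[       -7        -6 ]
det(X) = 2
X⁻¹ =
[       -3         2 ]
[      7/2      -5/2 ]

For a 2×2 matrix X = [[a, b], [c, d]] with det(X) ≠ 0, X⁻¹ = (1/det(X)) * [[d, -b], [-c, a]].
det(X) = (-5)*(-6) - (-4)*(-7) = 30 - 28 = 2.
X⁻¹ = (1/2) * [[-6, 4], [7, -5]].
Dividing each entry by 2 and reducing:
X⁻¹ =
[       -3         2 ]
[      7/2      -5/2 ]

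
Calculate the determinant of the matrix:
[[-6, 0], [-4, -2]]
12

For a 2×2 matrix [[a, b], [c, d]], det = ad - bc
det = (-6)(-2) - (0)(-4) = 12 - 0 = 12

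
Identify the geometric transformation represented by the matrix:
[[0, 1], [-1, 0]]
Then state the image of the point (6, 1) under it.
rotation by 90° clockwise (i.e., 270° counterclockwise); image of (6, 1) is (1, -6)

This matches the form [[cos θ, -sin θ], [sin θ, cos θ]] of a rotation matrix; reading off cos θ and sin θ gives the angle.
The matrix [[0, 1], [-1, 0]] represents: rotation by 90° clockwise (i.e., 270° counterclockwise).
Applying it to (6, 1): [0·6 + 1·1, -1·6 + 0·1] = (1, -6).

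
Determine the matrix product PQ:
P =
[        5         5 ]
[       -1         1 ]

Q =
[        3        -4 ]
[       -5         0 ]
PQ =
[      -10       -20 ]
[       -8         4 ]

Matrix multiplication: (PQ)[i][j] = sum over k of P[i][k] * Q[k][j].
  (PQ)[0][0] = (5)*(3) + (5)*(-5) = -10
  (PQ)[0][1] = (5)*(-4) + (5)*(0) = -20
  (PQ)[1][0] = (-1)*(3) + (1)*(-5) = -8
  (PQ)[1][1] = (-1)*(-4) + (1)*(0) = 4
PQ =
[      -10       -20 ]
[       -8         4 ]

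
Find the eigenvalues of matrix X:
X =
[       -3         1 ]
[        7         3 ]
λ = -4, 4

Solve det(X - λI) = 0. For a 2×2 matrix the characteristic equation is λ² - (trace)λ + det = 0.
trace(X) = a + d = -3 + 3 = 0.
det(X) = a*d - b*c = (-3)*(3) - (1)*(7) = -9 - 7 = -16.
Characteristic equation: λ² - (0)λ + (-16) = 0.
Discriminant = (0)² - 4*(-16) = 0 + 64 = 64.
λ = (0 ± √64) / 2 = (0 ± 8) / 2 = -4, 4.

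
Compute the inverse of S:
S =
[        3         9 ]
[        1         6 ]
det(S) = 9
S⁻¹ =
[      2/3        -1 ]
[     -1/9       1/3 ]

For a 2×2 matrix S = [[a, b], [c, d]] with det(S) ≠ 0, S⁻¹ = (1/det(S)) * [[d, -b], [-c, a]].
det(S) = (3)*(6) - (9)*(1) = 18 - 9 = 9.
S⁻¹ = (1/9) * [[6, -9], [-1, 3]].
Dividing each entry by 9 and reducing:
S⁻¹ =
[      2/3        -1 ]
[     -1/9       1/3 ]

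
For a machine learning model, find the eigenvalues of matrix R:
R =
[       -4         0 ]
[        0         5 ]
λ = -4, 5

Solve det(R - λI) = 0. For a 2×2 matrix the characteristic equation is λ² - (trace)λ + det = 0.
trace(R) = a + d = -4 + 5 = 1.
det(R) = a*d - b*c = (-4)*(5) - (0)*(0) = -20 - 0 = -20.
Characteristic equation: λ² - (1)λ + (-20) = 0.
Discriminant = (1)² - 4*(-20) = 1 + 80 = 81.
λ = (1 ± √81) / 2 = (1 ± 9) / 2 = -4, 5.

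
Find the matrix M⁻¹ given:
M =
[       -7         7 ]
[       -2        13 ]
det(M) = -77
M⁻¹ =
[   -13/77      1/11 ]
[    -2/77      1/11 ]

For a 2×2 matrix M = [[a, b], [c, d]] with det(M) ≠ 0, M⁻¹ = (1/det(M)) * [[d, -b], [-c, a]].
det(M) = (-7)*(13) - (7)*(-2) = -91 + 14 = -77.
M⁻¹ = (1/-77) * [[13, -7], [2, -7]].
Dividing each entry by -77 and reducing:
M⁻¹ =
[   -13/77      1/11 ]
[    -2/77      1/11 ]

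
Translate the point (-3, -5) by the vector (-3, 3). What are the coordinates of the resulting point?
(-6, -2)

Translation by (-3, 3):
x' = -3 + -3 = -6
y' = -5 + 3 = -2
Homogeneous matrix: [[1, 0, -3], [0, 1, 3], [0, 0, 1]]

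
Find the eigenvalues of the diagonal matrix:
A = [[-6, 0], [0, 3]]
λ₁ = -6, λ₂ = 3

The characteristic polynomial of A is det(A - λI) = (-6 - λ)(3 - λ) = 0.
The roots are λ = -6 and λ = 3, so the eigenvalues are the diagonal entries.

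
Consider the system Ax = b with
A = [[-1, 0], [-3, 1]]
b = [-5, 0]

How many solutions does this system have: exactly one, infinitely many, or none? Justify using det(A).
Exactly one solution

Compute det(A) = (-1)*(1) - (0)*(-3) = -1.
Because det(A) ≠ 0, A is invertible and Ax = b has a unique solution for every b (here x = A⁻¹ b).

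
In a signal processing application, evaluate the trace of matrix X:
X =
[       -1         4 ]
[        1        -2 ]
tr(X) = -1 - 2 = -3

The trace of a square matrix is the sum of its diagonal entries.
Diagonal entries of X: X[0][0] = -1, X[1][1] = -2.
tr(X) = -1 - 2 = -3.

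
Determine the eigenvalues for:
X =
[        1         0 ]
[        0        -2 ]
λ = -2, 1

Solve det(X - λI) = 0. For a 2×2 matrix the characteristic equation is λ² - (trace)λ + det = 0.
trace(X) = a + d = 1 - 2 = -1.
det(X) = a*d - b*c = (1)*(-2) - (0)*(0) = -2 - 0 = -2.
Characteristic equation: λ² - (-1)λ + (-2) = 0.
Discriminant = (-1)² - 4*(-2) = 1 + 8 = 9.
λ = (-1 ± √9) / 2 = (-1 ± 3) / 2 = -2, 1.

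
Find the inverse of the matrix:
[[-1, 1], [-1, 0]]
[[0, -1], [1, -1]]

For [[a,b],[c,d]], inverse = (1/det)·[[d,-b],[-c,a]]
det = -1·0 - 1·-1 = 1
Inverse = (1/1)·[[0, -1], [1, -1]]
        = [[0, -1], [1, -1]]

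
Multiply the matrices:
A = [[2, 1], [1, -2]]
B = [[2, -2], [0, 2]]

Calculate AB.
[[4, -2], [2, -6]]

Each entry (i,j) of AB = sum over k of A[i][k]*B[k][j].
(AB)[0][0] = (2)*(2) + (1)*(0) = 4
(AB)[0][1] = (2)*(-2) + (1)*(2) = -2
(AB)[1][0] = (1)*(2) + (-2)*(0) = 2
(AB)[1][1] = (1)*(-2) + (-2)*(2) = -6
AB = [[4, -2], [2, -6]]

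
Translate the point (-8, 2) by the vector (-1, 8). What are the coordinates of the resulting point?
(-9, 10)

Translation by (-1, 8):
x' = -8 + -1 = -9
y' = 2 + 8 = 10
Homogeneous matrix: [[1, 0, -1], [0, 1, 8], [0, 0, 1]]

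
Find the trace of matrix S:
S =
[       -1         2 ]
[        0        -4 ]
tr(S) = -1 - 4 = -5

The trace of a square matrix is the sum of its diagonal entries.
Diagonal entries of S: S[0][0] = -1, S[1][1] = -4.
tr(S) = -1 - 4 = -5.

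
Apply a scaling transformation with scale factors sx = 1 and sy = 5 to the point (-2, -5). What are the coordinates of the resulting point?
(-2, -25)

Scaling matrix:
[[1, 0], [0, 5]]
Result: (-2 × 1, -5 × 5) = (-2, -25)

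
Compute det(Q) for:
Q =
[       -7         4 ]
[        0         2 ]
det(Q) = -14

For a 2×2 matrix [[a, b], [c, d]], det = a*d - b*c.
det(Q) = (-7)*(2) - (4)*(0) = -14 - 0 = -14.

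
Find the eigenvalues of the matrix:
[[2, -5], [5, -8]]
λ = -3 and λ = -3

Characteristic equation: det(A - λI) = 0
λ² - (trace)λ + (det) = 0
λ² - (-6)λ + (9) = 0
λ² + 6λ + 9 = 0
Solving: λ = -3, -3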